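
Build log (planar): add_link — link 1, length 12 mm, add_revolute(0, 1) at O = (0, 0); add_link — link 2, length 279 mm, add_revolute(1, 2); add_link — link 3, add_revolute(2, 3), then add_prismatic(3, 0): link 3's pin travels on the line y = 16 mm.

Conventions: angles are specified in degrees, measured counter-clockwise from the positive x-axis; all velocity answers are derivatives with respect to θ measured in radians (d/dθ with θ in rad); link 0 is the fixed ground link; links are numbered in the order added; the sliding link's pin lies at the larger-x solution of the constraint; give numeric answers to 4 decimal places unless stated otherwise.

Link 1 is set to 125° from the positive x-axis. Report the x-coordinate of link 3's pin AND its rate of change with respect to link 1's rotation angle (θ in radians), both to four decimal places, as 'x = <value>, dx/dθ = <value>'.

geometry: r = 12 mm, L = 279 mm, e = 16 mm
crank pin P = (r cos θ, r sin θ) = (-6.882917, 9.829825)
h = r sin θ − e = 9.829825 − 16 = -6.170175
x = r cos θ + √(L² − h²) = -6.882917 + 278.931764 = 272.048847
dx/dθ = −r sin θ − h·r cos θ/√(L² − h²) (θ in radians; h = -6.170175) = -9.982080

x = 272.0488, dx/dθ = -9.9821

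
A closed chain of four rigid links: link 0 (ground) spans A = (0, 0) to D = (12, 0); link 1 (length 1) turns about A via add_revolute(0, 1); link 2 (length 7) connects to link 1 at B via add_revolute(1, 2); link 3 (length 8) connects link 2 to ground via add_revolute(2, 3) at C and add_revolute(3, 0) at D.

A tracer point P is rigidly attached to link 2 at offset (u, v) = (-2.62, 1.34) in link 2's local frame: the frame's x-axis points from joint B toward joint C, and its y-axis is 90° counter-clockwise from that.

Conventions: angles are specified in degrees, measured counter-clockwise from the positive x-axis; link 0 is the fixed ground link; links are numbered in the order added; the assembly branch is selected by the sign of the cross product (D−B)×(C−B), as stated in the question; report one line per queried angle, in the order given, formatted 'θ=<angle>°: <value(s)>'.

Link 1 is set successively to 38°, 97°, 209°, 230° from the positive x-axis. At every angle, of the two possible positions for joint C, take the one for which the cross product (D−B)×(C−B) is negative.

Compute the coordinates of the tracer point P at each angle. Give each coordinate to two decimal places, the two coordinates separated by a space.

A=(0,0), D=(12.00,0)
θ=38°: B = A + 1.00·(cos38°, sin38°) = (0.7880, 0.6157)
θ=38°: |BD| = 11.2289
θ=38°: circle(B,7.00) ∩ circle(D,8.00): a=4.9465, h=4.9530
θ=38°:   candidates: C₊=(5.9987,5.2900) cross=55.616; C₋=(5.4555,-4.6011) cross=-55.616
θ=38°:   branch - wants cross < 0 → take C=(5.4555,-4.6011) (cross=-55.616)
θ=38°: ex = (C−B)/|BC| = (0.6668,-0.7452); ey = (0.7452,0.6668)
θ=38°: P = B + -2.62·ex + 1.34·ey = (0.0397,3.4617)
θ=97°: B = A + 1.00·(cos97°, sin97°) = (-0.1219, 0.9925)
θ=97°: |BD| = 12.1624
θ=97°: circle(B,7.00) ∩ circle(D,8.00): a=5.4646, h=4.3748
θ=97°:   candidates: C₊=(5.6815,4.9068) cross=53.208; C₋=(4.9675,-3.8136) cross=-53.208
θ=97°:   branch - wants cross < 0 → take C=(4.9675,-3.8136) (cross=-53.208)
θ=97°: ex = (C−B)/|BC| = (0.7270,-0.6866); ey = (0.6866,0.7270)
θ=97°: P = B + -2.62·ex + 1.34·ey = (-1.1067,3.7656)
θ=209°: B = A + 1.00·(cos209°, sin209°) = (-0.8746, -0.4848)
θ=209°: |BD| = 12.8837
θ=209°: circle(B,7.00) ∩ circle(D,8.00): a=5.8597, h=3.8293
θ=209°:   candidates: C₊=(4.8369,3.5623) cross=49.336; C₋=(5.1251,-4.0909) cross=-49.336
θ=209°:   branch - wants cross < 0 → take C=(5.1251,-4.0909) (cross=-49.336)
θ=209°: ex = (C−B)/|BC| = (0.8571,-0.5152); ey = (0.5152,0.8571)
θ=209°: P = B + -2.62·ex + 1.34·ey = (-2.4299,2.0134)
θ=230°: B = A + 1.00·(cos230°, sin230°) = (-0.6428, -0.7660)
θ=230°: |BD| = 12.6660
θ=230°: circle(B,7.00) ∩ circle(D,8.00): a=5.7408, h=4.0053
θ=230°:   candidates: C₊=(4.8453,3.5792) cross=50.731; C₋=(5.3298,-4.4168) cross=-50.731
θ=230°:   branch - wants cross < 0 → take C=(5.3298,-4.4168) (cross=-50.731)
θ=230°: ex = (C−B)/|BC| = (0.8532,-0.5215); ey = (0.5215,0.8532)
θ=230°: P = B + -2.62·ex + 1.34·ey = (-2.1794,1.7437)

θ=38°: 0.04 3.46
θ=97°: -1.11 3.77
θ=209°: -2.43 2.01
θ=230°: -2.18 1.74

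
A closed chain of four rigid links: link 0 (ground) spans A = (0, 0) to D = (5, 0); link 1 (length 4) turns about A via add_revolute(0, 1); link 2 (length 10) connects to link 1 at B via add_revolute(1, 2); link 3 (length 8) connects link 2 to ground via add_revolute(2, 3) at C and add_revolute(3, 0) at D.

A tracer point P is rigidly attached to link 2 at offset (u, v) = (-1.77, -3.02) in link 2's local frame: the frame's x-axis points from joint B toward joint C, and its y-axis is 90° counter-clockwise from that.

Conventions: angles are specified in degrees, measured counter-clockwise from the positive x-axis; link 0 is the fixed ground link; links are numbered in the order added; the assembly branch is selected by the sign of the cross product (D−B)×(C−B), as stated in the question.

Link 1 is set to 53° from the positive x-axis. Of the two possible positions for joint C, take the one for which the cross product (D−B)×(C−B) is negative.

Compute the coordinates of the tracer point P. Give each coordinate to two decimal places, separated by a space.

A=(0,0), D=(5.00,0)
B = A + 4.00·(cos53°, sin53°) = (2.4073, 3.1945)
|BD| = 4.1143
circle(B,10.00) ∩ circle(D,8.00): a=6.4321, h=7.6569
  candidates: C₊=(12.4058,3.0255) cross=31.503; C₋=(0.5155,-6.6249) cross=-31.503
  branch - wants cross < 0 → take C=(0.5155,-6.6249) (cross=-31.503)
ex = (C−B)/|BC| = (-0.1892,-0.9819); ey = (0.9819,-0.1892)
P = B + -1.77·ex + -3.02·ey = (-0.2234,5.5039)

-0.22 5.50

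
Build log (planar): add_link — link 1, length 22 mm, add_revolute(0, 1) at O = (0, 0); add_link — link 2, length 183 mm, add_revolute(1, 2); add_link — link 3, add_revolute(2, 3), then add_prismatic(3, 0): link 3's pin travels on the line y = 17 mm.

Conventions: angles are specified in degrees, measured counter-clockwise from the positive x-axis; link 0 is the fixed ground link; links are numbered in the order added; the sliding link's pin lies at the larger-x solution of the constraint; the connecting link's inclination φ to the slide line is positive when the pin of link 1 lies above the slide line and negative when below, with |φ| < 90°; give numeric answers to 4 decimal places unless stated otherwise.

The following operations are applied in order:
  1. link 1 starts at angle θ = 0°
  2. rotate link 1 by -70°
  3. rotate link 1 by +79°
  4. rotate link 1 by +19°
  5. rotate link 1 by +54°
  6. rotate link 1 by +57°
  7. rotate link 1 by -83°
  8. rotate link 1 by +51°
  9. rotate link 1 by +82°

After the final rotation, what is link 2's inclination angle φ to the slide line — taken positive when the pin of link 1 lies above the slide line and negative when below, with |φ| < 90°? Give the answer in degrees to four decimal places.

geometry: r = 22 mm, L = 183 mm, e = 17 mm; θ starts at 0°
rotate link 1 by -70°: θ ← 0° -70° = -70°
rotate link 1 by +79°: θ ← -70° +79° = 9°
rotate link 1 by +19°: θ ← 9° +19° = 28°
rotate link 1 by +54°: θ ← 28° +54° = 82°
rotate link 1 by +57°: θ ← 82° +57° = 139°
rotate link 1 by -83°: θ ← 139° -83° = 56°
rotate link 1 by +51°: θ ← 56° +51° = 107°
rotate link 1 by +82°: θ ← 107° +82° = 189°
h = r sin θ − e = -3.441558 − 17 = -20.441558
sin φ = h / L = -20.441558 / 183 = -0.11170250
φ = arcsin(-0.11170250) = -6.413467°

-6.4135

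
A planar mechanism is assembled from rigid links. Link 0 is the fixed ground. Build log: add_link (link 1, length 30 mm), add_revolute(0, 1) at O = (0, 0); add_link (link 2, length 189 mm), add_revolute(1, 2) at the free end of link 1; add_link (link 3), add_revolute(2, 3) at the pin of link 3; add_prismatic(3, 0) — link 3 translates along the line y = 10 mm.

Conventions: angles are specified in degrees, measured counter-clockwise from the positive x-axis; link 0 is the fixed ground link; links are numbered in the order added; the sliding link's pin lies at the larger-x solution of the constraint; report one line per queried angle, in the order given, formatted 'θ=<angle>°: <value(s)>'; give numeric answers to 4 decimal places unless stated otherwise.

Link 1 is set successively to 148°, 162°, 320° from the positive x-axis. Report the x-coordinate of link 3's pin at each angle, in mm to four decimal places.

geometry: r = 30 mm, L = 189 mm, e = 10 mm
θ=148°: crank pin P = (r cos θ, r sin θ) = (-25.441443, 15.897578)
θ=148°: h = r sin θ − e = 15.897578 − 10 = 5.897578
θ=148°: x = r cos θ + √(L² − h²) = -25.441443 + 188.907963 = 163.466520
θ=162°: crank pin P = (r cos θ, r sin θ) = (-28.531695, 9.270510)
θ=162°: h = r sin θ − e = 9.270510 − 10 = -0.729490
θ=162°: x = r cos θ + √(L² − h²) = -28.531695 + 188.998592 = 160.466897
θ=320°: crank pin P = (r cos θ, r sin θ) = (22.981333, -19.283628)
θ=320°: h = r sin θ − e = -19.283628 − 10 = -29.283628
θ=320°: x = r cos θ + √(L² − h²) = 22.981333 + 186.717619 = 209.698952

θ=148°: 163.4665
θ=162°: 160.4669
θ=320°: 209.6990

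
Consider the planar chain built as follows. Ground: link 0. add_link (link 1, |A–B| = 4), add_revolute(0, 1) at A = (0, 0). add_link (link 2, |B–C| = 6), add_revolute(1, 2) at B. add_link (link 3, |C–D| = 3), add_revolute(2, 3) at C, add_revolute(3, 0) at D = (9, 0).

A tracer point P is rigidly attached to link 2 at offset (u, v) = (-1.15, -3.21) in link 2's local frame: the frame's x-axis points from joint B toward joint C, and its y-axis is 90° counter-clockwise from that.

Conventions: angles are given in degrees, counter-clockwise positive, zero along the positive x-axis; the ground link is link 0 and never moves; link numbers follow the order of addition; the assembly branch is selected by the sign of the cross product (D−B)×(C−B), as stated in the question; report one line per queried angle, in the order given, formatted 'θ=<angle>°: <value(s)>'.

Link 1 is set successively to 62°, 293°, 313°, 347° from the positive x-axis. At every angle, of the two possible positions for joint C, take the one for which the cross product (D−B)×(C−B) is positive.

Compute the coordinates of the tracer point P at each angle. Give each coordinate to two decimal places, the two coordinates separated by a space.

A=(0,0), D=(9.00,0)
θ=62°: B = A + 4.00·(cos62°, sin62°) = (1.8779, 3.5318)
θ=62°: |BD| = 7.9497
θ=62°: circle(B,6.00) ∩ circle(D,3.00): a=5.6730, h=1.9536
θ=62°:   candidates: C₊=(7.8283,2.7617) cross=15.531; C₋=(6.0924,-0.7388) cross=-15.531
θ=62°:   branch + wants cross > 0 → take C=(7.8283,2.7617) (cross=15.531)
θ=62°: ex = (C−B)/|BC| = (0.9917,-0.1283); ey = (0.1283,0.9917)
θ=62°: P = B + -1.15·ex + -3.21·ey = (0.3254,0.4959)
θ=293°: B = A + 4.00·(cos293°, sin293°) = (1.5629, -3.6820)
θ=293°: |BD| = 8.2986
θ=293°: circle(B,6.00) ∩ circle(D,3.00): a=5.7761, h=1.6238
θ=293°:   candidates: C₊=(6.0189,0.3360) cross=13.475; C₋=(7.4598,-2.5745) cross=-13.475
θ=293°:   branch + wants cross > 0 → take C=(6.0189,0.3360) (cross=13.475)
θ=293°: ex = (C−B)/|BC| = (0.7427,0.6697); ey = (-0.6697,0.7427)
θ=293°: P = B + -1.15·ex + -3.21·ey = (2.8585,-6.8361)
θ=313°: B = A + 4.00·(cos313°, sin313°) = (2.7280, -2.9254)
θ=313°: |BD| = 6.9207
θ=313°: circle(B,6.00) ∩ circle(D,3.00): a=5.4110, h=2.5925
θ=313°:   candidates: C₊=(6.5360,1.7113) cross=17.942; C₋=(8.7277,-2.9876) cross=-17.942
θ=313°:   branch + wants cross > 0 → take C=(6.5360,1.7113) (cross=17.942)
θ=313°: ex = (C−B)/|BC| = (0.6347,0.7728); ey = (-0.7728,0.6347)
θ=313°: P = B + -1.15·ex + -3.21·ey = (4.4788,-5.8514)
θ=347°: B = A + 4.00·(cos347°, sin347°) = (3.8975, -0.8998)
θ=347°: |BD| = 5.1813
θ=347°: circle(B,6.00) ∩ circle(D,3.00): a=5.1962, h=3.0000
θ=347°:   candidates: C₊=(8.4937,2.9570) cross=15.544; C₋=(9.5357,-2.9518) cross=-15.544
θ=347°:   branch + wants cross > 0 → take C=(8.4937,2.9570) (cross=15.544)
θ=347°: ex = (C−B)/|BC| = (0.7660,0.6428); ey = (-0.6428,0.7660)
θ=347°: P = B + -1.15·ex + -3.21·ey = (5.0799,-4.0980)

θ=62°: 0.33 0.50
θ=293°: 2.86 -6.84
θ=313°: 4.48 -5.85
θ=347°: 5.08 -4.10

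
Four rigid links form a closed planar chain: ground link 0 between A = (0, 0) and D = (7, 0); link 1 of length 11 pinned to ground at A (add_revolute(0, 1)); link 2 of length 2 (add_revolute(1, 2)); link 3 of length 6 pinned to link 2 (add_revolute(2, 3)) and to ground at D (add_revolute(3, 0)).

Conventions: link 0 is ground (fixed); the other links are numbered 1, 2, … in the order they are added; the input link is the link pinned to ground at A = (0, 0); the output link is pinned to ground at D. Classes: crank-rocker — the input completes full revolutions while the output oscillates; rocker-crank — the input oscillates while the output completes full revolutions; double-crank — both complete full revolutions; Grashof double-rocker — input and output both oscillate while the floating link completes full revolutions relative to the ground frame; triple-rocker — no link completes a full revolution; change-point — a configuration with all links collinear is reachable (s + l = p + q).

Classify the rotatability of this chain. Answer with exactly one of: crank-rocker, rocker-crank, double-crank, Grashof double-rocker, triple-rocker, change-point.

lengths: ground=7, input=11, coupler=2, output=6
sorted: s=2 (shortest), l=11 (longest), p+q=13
s + l = 13 vs p + q = 13
s + l = p + q → change-point (collinear configuration reachable)

change-point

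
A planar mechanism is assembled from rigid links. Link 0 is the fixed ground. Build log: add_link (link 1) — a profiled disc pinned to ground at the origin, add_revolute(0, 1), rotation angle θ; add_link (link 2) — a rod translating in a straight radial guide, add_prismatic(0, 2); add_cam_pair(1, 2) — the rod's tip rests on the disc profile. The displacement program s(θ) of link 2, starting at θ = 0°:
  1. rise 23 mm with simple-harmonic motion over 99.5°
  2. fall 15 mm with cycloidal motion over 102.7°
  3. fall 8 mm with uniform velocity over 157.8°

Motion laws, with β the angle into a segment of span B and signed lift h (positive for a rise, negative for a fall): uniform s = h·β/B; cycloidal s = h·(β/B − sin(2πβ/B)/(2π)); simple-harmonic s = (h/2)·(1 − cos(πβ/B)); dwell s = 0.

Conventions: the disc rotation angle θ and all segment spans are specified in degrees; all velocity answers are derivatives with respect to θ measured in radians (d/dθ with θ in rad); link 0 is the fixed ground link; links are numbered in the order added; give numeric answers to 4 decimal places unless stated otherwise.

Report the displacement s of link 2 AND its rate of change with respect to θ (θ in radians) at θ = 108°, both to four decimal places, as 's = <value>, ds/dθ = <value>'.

seg 1 [0°–99.5°] simple-harmonic, h=23: full span → s += 23 → s = 23.0000
seg 2 [99.5°–202.2°] cycloidal, h=-15: θ=108° here. β=8.5, B=102.7. -15·(0.0828 − sin(2π·0.0828)/(2π)) = -0.0552 → s = 22.9448
velocity in seg [99.5°–202.2°] (cycloidal), θ in radians: β = 8.5° = 0.1484 rad, B = 102.7° = 1.7925 rad; ds/dθ = (h/B)(1 − cos(2πβ/B)) = ((-15)/1.7925)(1 − cos(2π·0.0828)) = -1.106269 mm/rad

s = 22.9448, ds/dθ = -1.1063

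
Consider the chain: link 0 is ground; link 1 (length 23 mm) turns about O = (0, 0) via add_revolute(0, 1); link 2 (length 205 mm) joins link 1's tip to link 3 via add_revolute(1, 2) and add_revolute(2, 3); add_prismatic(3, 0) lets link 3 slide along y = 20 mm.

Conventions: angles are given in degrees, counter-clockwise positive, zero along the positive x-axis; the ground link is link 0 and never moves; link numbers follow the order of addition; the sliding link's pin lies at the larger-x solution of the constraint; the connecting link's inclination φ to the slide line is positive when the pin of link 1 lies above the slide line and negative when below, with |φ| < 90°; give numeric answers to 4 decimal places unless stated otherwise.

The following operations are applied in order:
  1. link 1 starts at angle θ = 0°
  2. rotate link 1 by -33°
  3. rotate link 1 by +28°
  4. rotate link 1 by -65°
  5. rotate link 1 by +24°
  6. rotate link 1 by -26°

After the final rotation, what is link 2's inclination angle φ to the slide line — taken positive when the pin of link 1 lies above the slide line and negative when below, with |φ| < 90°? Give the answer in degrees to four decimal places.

geometry: r = 23 mm, L = 205 mm, e = 20 mm; θ starts at 0°
rotate link 1 by -33°: θ ← 0° -33° = -33°
rotate link 1 by +28°: θ ← -33° +28° = -5°
rotate link 1 by -65°: θ ← -5° -65° = -70°
rotate link 1 by +24°: θ ← -70° +24° = -46°
rotate link 1 by -26°: θ ← -46° -26° = -72°
h = r sin θ − e = -21.874300 − 20 = -41.874300
sin φ = h / L = -41.874300 / 205 = -0.20426488
φ = arcsin(-0.20426488) = -11.786469°

-11.7865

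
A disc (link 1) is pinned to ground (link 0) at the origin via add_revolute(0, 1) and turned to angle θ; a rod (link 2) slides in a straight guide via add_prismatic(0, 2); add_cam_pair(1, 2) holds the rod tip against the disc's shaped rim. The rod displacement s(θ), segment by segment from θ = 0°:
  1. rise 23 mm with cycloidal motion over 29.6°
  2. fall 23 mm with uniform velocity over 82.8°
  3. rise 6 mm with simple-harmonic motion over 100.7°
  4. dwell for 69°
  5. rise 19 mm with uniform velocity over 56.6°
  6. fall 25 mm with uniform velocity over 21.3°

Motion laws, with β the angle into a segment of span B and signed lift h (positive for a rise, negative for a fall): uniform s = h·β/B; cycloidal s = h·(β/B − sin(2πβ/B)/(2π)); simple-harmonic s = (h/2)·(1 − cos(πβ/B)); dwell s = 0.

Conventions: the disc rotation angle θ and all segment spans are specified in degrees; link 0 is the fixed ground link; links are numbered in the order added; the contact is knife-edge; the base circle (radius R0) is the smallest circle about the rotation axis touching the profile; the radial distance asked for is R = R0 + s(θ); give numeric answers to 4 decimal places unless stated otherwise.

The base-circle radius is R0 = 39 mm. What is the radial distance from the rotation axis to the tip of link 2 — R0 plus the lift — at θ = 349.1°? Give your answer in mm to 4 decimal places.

segment 1 (0° to 29.6°, cycloidal, h = 23) is passed completely: s = 0.0000 + (23) = 23.0000
segment 2 (29.6° to 112.4°, uniform, h = -23) is passed completely: s = 23.0000 + (-23) = 0.0000
segment 3 (112.4° to 213.1°, simple-harmonic, h = 6) is passed completely: s = 0.0000 + (6) = 6.0000
segment 4 (213.1° to 282.1°, dwell): s unchanged at 6.0000
segment 5 (282.1° to 338.7°, uniform, h = 19) is passed completely: s = 6.0000 + (19) = 25.0000
θ = 349.1° falls in segment 6 (338.7° to 360°, uniform, h = -25): β = 349.1 − 338.7 = 10.4°, B = 21.3°; Δs = -25·10.4/21.3 = -12.2066; s = 25.0000 − 12.2066 = 12.7934
R = R0 + s = 39 + 12.7934 = 51.7934

51.7934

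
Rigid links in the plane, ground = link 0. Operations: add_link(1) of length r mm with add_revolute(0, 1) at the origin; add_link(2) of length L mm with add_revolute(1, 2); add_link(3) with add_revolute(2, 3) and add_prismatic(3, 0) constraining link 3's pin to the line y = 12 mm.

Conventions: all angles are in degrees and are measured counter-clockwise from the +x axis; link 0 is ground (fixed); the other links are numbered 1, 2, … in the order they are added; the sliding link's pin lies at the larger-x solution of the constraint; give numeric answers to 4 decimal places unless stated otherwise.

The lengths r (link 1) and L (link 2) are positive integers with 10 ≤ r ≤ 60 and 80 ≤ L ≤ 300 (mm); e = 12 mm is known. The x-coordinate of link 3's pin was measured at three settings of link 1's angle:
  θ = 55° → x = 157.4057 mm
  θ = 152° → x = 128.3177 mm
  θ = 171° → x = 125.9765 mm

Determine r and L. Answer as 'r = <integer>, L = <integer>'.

constraint per measurement: (x − r cos θ)² + (r sin θ − e)² = L²
subtracting the θ₁ and θ₂ equations cancels the r² and L² terms:
r = (x₁² − x₂²) / (2[(x₁cos θ₁ + e sin θ₁) − (x₂cos θ₂ + e sin θ₂)]) = 20.0000 → r = 20
L² = (x₁ − r cos θ₁)² + (r sin θ₁ − e)² = 21315.9934 → L = 146.0000 → L = 146
check at θ₃=171°: x = 125.9765 (printed 125.9765) ✓

r = 20, L = 146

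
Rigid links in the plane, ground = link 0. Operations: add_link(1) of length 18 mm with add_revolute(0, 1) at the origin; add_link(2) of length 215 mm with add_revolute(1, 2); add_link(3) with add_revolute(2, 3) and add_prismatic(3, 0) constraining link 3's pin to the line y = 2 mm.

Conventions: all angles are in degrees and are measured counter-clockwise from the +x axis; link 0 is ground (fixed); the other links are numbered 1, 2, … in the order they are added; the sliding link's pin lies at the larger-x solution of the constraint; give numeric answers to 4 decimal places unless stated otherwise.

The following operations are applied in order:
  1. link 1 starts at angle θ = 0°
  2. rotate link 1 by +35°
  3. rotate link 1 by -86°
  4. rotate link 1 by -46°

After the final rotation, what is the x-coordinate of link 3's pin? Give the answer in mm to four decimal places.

geometry: r = 18 mm, L = 215 mm, e = 2 mm; θ starts at 0°
rotate link 1 by +35°: θ ← 0° +35° = 35°
rotate link 1 by -86°: θ ← 35° -86° = -51°
rotate link 1 by -46°: θ ← -51° -46° = -97°
crank pin P = (r cos θ, r sin θ) = (-2.193648, -17.865831)
h = r sin θ − e = -17.865831 − 2 = -19.865831
x = r cos θ + √(L² − h²) = -2.193648 + 214.080239 = 211.886591

211.8866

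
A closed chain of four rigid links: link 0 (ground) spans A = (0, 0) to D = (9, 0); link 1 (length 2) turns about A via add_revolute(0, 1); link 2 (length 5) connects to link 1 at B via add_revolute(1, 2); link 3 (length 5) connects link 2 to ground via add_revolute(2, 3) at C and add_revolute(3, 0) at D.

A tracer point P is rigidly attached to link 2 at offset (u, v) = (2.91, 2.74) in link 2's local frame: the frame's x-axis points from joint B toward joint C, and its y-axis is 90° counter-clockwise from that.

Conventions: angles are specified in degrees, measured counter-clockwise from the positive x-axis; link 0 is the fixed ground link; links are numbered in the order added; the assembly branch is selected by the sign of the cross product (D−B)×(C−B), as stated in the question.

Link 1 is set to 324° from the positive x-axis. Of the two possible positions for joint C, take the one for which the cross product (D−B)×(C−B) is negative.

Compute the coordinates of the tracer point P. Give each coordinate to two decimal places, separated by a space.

A=(0,0), D=(9.00,0)
B = A + 2.00·(cos324°, sin324°) = (1.6180, -1.1756)
|BD| = 7.4750
circle(B,5.00) ∩ circle(D,5.00): a=3.7375, h=3.3213
  candidates: C₊=(4.7867,2.6922) cross=24.827; C₋=(5.8314,-3.8678) cross=-24.827
  branch - wants cross < 0 → take C=(5.8314,-3.8678) (cross=-24.827)
ex = (C−B)/|BC| = (0.8427,-0.5384); ey = (0.5384,0.8427)
P = B + 2.91·ex + 2.74·ey = (5.5455,-0.4335)

5.55 -0.43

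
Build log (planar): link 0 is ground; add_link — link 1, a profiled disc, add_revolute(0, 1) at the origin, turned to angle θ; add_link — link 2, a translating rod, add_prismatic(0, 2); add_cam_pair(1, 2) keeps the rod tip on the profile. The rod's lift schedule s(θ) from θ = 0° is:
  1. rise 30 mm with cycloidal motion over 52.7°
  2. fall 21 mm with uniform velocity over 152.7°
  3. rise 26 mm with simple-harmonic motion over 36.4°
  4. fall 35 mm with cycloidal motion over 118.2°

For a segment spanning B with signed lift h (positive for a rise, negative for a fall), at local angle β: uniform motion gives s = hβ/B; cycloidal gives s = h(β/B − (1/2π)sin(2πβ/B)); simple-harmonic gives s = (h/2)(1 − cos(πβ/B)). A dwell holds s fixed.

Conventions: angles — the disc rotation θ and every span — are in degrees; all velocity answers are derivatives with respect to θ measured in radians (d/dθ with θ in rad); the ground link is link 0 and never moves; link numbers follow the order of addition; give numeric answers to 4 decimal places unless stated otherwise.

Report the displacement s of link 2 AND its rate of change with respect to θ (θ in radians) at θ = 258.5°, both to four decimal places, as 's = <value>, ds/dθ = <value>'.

seg 1 [0°–52.7°] cycloidal, h=30: full span → s += 30 → s = 30.0000
seg 2 [52.7°–205.4°] uniform, h=-21: full span → s += -21 → s = 9.0000
seg 3 [205.4°–241.8°] simple-harmonic, h=26: full span → s += 26 → s = 35.0000
seg 4 [241.8°–360°] cycloidal, h=-35: θ=258.5° here. β=16.7, B=118.2. -35·(0.1413 − sin(2π·0.1413)/(2π)) = -0.6244 → s = 34.3756
velocity in seg [241.8°–360°] (cycloidal), θ in radians: β = 16.7° = 0.2915 rad, B = 118.2° = 2.0630 rad; ds/dθ = (h/B)(1 − cos(2πβ/B)) = ((-35)/2.0630)(1 − cos(2π·0.1413)) = -6.257351 mm/rad

s = 34.3756, ds/dθ = -6.2574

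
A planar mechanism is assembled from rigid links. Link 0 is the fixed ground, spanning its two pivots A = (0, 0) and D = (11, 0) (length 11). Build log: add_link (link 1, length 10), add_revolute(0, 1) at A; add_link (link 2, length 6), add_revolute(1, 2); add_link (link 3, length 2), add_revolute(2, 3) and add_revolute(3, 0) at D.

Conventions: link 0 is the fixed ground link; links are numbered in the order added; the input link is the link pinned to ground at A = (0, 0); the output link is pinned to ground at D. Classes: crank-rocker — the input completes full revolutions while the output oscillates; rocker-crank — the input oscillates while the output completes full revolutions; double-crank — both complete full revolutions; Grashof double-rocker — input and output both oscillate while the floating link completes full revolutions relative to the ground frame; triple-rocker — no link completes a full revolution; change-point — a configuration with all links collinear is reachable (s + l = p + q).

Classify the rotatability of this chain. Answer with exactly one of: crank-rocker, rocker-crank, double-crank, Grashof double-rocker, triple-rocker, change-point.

lengths: ground=11, input=10, coupler=6, output=2
sorted: s=2 (shortest), l=11 (longest), p+q=16
s + l = 13 vs p + q = 16
s + l < p + q (Grashof) with shortest = output link → rocker-crank

rocker-crank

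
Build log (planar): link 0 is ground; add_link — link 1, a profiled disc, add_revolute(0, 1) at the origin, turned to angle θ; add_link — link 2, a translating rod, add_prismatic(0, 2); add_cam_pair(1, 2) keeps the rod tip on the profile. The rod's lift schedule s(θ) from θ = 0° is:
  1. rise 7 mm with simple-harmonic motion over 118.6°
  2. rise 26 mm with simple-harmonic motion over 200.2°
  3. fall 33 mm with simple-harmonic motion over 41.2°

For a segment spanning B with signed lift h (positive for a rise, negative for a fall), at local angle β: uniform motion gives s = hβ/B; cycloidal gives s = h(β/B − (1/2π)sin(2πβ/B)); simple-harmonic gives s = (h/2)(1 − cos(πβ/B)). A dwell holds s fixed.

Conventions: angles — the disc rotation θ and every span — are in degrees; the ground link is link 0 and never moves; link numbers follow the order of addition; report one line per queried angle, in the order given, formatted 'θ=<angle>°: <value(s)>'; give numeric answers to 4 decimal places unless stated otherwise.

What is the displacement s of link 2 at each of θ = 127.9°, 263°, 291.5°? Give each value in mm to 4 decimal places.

seg 1 [0°–118.6°] simple-harmonic, h=7: full span → s += 7 → s = 7.0000
seg 2 [118.6°–318.8°] simple-harmonic, h=26: θ=127.9° here. β=9.3, B=200.2. 26/2·(1 − cos(π·0.0465)) = 0.1382 → s = 7.1382
seg 2 [118.6°–318.8°] simple-harmonic, h=26: θ=263° here. β=144.4, B=200.2. 26/2·(1 − cos(π·0.7213)) = 21.3267 → s = 28.3267
seg 2 [118.6°–318.8°] simple-harmonic, h=26: θ=291.5° here. β=172.9, B=200.2. 26/2·(1 − cos(π·0.8636)) = 24.8252 → s = 31.8252

θ=127.9°: 7.1382
θ=263°: 28.3267
θ=291.5°: 31.8252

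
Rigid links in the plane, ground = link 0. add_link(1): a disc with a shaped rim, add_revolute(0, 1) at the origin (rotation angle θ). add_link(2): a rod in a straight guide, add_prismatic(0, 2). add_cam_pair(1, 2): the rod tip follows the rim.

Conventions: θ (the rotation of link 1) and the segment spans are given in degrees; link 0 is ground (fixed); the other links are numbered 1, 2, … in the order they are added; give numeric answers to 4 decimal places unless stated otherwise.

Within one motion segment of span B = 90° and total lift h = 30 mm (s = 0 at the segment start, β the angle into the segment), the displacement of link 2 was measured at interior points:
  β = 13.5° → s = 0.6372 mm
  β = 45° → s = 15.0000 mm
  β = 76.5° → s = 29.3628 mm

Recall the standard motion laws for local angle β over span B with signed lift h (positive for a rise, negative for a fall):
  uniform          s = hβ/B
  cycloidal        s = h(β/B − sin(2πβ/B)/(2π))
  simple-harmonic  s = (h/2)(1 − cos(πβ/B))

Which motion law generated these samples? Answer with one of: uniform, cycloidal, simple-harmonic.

candidates at β/B = r: uniform s = h·r (linear in β); cycloidal s = h·(r − sin(2πr)/(2π)); simple-harmonic s = (h/2)(1 − cos(πr))
β=13.5°: printed 0.6372 | uniform 4.5000, cycloidal 0.6372, simple-harmonic 1.6349
β=45°: printed 15.0000 | uniform 15.0000, cycloidal 15.0000, simple-harmonic 15.0000
β=76.5°: printed 29.3628 | uniform 25.5000, cycloidal 29.3628, simple-harmonic 28.3651
only one law matches every sample → cycloidal

cycloidal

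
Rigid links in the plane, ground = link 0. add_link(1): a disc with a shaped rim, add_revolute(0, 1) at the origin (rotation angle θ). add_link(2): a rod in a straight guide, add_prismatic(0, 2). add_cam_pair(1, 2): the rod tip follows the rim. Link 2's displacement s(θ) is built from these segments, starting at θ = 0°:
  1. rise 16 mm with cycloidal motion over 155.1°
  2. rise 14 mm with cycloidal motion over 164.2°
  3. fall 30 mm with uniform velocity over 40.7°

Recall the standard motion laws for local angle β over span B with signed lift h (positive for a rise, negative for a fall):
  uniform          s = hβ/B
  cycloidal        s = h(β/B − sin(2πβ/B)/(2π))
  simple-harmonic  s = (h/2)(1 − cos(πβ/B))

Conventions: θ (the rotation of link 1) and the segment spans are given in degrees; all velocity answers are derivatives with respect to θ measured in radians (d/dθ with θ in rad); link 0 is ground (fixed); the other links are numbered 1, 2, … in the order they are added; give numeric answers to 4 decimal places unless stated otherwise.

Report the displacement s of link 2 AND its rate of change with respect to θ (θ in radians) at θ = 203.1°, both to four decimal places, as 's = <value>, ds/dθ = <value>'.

segment 1 (0° to 155.1°, cycloidal, h = 16) is passed completely: s = 0.0000 + (16) = 16.0000
θ = 203.1° falls in segment 2 (155.1° to 319.3°, cycloidal, h = 14): β = 203.1 − 155.1 = 48°, B = 164.2°; Δs = 14·(0.2923 − sin(2π·0.2923)/(2π)) = 1.9427; s = 16.0000 + 1.9427 = 17.9427
velocity in seg [155.1°–319.3°] (cycloidal), θ in radians: β = 48° = 0.8378 rad, B = 164.2° = 2.8658 rad; ds/dθ = (h/B)(1 − cos(2πβ/B)) = (14/2.8658)(1 − cos(2π·0.2923)) = 6.169064 mm/rad

s = 17.9427, ds/dθ = 6.1691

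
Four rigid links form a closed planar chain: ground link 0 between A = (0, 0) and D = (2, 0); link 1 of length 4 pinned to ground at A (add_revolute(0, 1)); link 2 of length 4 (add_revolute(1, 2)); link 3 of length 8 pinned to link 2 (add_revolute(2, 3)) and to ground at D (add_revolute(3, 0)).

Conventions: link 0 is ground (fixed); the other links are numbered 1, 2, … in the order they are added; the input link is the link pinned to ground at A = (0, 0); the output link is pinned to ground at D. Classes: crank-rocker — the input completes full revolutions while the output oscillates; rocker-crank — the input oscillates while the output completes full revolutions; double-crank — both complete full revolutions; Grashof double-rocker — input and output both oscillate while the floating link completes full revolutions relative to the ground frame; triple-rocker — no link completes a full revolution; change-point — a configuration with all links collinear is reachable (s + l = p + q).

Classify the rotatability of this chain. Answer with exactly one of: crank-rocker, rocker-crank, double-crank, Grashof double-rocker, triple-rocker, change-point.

lengths: ground=2, input=4, coupler=4, output=8
sorted: s=2 (shortest), l=8 (longest), p+q=8
s + l = 10 vs p + q = 8
s + l > p + q → non-Grashof → no link fully rotates → triple-rocker

triple-rocker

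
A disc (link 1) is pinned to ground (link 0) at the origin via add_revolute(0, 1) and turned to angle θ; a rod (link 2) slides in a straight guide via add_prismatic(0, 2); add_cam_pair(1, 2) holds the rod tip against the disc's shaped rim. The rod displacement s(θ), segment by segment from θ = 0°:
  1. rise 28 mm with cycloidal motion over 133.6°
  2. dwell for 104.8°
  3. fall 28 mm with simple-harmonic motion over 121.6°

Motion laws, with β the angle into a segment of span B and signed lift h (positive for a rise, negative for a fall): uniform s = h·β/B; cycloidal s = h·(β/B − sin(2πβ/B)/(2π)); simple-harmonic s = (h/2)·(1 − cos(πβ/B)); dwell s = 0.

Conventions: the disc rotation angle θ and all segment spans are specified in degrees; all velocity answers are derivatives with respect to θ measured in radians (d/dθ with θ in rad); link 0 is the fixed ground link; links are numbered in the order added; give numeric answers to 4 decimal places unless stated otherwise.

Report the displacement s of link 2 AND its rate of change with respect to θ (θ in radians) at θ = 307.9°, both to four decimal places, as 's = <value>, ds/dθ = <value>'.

segment 1 (0° to 133.6°, cycloidal, h = 28) is passed completely: s = 0.0000 + (28) = 28.0000
segment 2 (133.6° to 238.4°, dwell): s unchanged at 28.0000
θ = 307.9° falls in segment 3 (238.4° to 360°, simple-harmonic, h = -28): β = 307.9 − 238.4 = 69.5°, B = 121.6°; Δs = -28/2·(1 − cos(π·0.5715)) = -17.1203; s = 28.0000 − 17.1203 = 10.8797
velocity in seg [238.4°–360°] (simple-harmonic), θ in radians: β = 69.5° = 1.2130 rad, B = 121.6° = 2.1223 rad; ds/dθ = (πh/(2B)) sin(πβ/B) = (π·(-28)/(2·2.1223)) sin(π·0.5715) = -20.202395 mm/rad

s = 10.8797, ds/dθ = -20.2024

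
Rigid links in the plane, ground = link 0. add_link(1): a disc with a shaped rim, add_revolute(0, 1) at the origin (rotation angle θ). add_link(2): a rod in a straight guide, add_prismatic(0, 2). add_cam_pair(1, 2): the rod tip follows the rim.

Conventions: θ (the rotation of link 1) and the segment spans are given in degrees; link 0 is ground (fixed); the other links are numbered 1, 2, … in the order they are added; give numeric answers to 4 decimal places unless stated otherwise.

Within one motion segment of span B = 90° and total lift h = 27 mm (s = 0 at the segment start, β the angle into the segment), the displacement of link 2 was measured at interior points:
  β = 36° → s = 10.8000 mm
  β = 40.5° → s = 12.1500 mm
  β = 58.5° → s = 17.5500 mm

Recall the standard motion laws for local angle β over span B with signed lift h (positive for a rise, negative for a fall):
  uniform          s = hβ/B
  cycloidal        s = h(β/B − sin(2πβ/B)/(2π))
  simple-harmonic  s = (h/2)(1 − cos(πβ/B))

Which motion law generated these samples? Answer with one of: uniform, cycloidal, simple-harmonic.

candidates at β/B = r: uniform s = h·r (linear in β); cycloidal s = h·(r − sin(2πr)/(2π)); simple-harmonic s = (h/2)(1 − cos(πr))
β=36°: printed 10.8000 | uniform 10.8000, cycloidal 8.2742, simple-harmonic 9.3283
β=40.5°: printed 12.1500 | uniform 12.1500, cycloidal 10.8221, simple-harmonic 11.3881
β=58.5°: printed 17.5500 | uniform 17.5500, cycloidal 21.0265, simple-harmonic 19.6289
only one law matches every sample → uniform

uniform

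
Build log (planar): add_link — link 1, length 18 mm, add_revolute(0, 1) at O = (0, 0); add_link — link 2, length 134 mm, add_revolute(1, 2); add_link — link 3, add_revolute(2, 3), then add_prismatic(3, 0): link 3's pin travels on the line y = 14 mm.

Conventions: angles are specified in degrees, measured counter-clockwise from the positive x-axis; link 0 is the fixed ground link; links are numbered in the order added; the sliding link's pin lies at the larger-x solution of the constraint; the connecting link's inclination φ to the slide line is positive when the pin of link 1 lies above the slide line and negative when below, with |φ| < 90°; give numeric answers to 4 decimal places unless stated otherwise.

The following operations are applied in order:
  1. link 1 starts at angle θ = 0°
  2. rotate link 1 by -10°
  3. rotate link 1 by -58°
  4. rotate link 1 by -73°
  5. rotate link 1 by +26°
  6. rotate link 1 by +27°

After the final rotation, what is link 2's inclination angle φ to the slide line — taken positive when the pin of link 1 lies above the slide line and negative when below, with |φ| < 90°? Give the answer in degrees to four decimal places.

geometry: r = 18 mm, L = 134 mm, e = 14 mm; θ starts at 0°
rotate link 1 by -10°: θ ← 0° -10° = -10°
rotate link 1 by -58°: θ ← -10° -58° = -68°
rotate link 1 by -73°: θ ← -68° -73° = -141°
rotate link 1 by +26°: θ ← -141° +26° = -115°
rotate link 1 by +27°: θ ← -115° +27° = -88°
h = r sin θ − e = -17.989035 − 14 = -31.989035
sin φ = h / L = -31.989035 / 134 = -0.23872414
φ = arcsin(-0.23872414) = -13.811250°

-13.8113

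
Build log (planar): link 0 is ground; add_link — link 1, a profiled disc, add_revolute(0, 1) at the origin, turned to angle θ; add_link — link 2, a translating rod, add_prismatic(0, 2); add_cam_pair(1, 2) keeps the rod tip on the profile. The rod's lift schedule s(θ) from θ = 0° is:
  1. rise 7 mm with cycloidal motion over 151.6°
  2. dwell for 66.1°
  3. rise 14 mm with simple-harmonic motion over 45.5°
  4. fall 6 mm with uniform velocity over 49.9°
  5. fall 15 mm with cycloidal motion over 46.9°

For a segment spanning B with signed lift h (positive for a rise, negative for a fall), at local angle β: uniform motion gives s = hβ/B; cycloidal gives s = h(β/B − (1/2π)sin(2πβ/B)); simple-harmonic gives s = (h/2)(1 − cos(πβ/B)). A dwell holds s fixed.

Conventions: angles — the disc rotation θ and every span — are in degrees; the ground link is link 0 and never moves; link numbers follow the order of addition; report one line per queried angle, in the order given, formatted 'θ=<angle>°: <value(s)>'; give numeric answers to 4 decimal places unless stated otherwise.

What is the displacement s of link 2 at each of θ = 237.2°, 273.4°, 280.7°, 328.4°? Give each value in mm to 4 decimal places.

seg 1 [0°–151.6°] cycloidal, h=7: full span → s += 7 → s = 7.0000
seg 2 [151.6°–217.7°] dwell: s stays 7.0000
seg 3 [217.7°–263.2°] simple-harmonic, h=14: θ=237.2° here. β=19.5, B=45.5. 14/2·(1 − cos(π·0.4286)) = 5.4424 → s = 12.4424
seg 3 [217.7°–263.2°] simple-harmonic, h=14: full span → s += 14 → s = 21.0000
seg 4 [263.2°–313.1°] uniform, h=-6: θ=273.4° here. β=10.2, B=49.9. -6·10.2/49.9 = -1.2265 → s = 19.7735
seg 4 [263.2°–313.1°] uniform, h=-6: θ=280.7° here. β=17.5, B=49.9. -6·17.5/49.9 = -2.1042 → s = 18.8958
seg 4 [263.2°–313.1°] uniform, h=-6: full span → s += -6 → s = 15.0000
seg 5 [313.1°–360°] cycloidal, h=-15: θ=328.4° here. β=15.3, B=46.9. -15·(0.3262 − sin(2π·0.3262)/(2π)) = -2.7747 → s = 12.2253

θ=237.2°: 12.4424
θ=273.4°: 19.7735
θ=280.7°: 18.8958
θ=328.4°: 12.2253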